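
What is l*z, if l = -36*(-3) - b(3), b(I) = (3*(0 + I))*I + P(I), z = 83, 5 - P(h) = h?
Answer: 6557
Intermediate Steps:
P(h) = 5 - h
b(I) = 5 - I + 3*I² (b(I) = (3*(0 + I))*I + (5 - I) = (3*I)*I + (5 - I) = 3*I² + (5 - I) = 5 - I + 3*I²)
l = 79 (l = -36*(-3) - (5 - 1*3 + 3*3²) = 108 - (5 - 3 + 3*9) = 108 - (5 - 3 + 27) = 108 - 1*29 = 108 - 29 = 79)
l*z = 79*83 = 6557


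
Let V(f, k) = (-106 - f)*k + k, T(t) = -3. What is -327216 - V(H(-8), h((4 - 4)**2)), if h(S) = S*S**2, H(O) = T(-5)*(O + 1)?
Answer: -327216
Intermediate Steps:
H(O) = -3 - 3*O (H(O) = -3*(O + 1) = -3*(1 + O) = -3 - 3*O)
h(S) = S**3
V(f, k) = k + k*(-106 - f) (V(f, k) = k*(-106 - f) + k = k + k*(-106 - f))
-327216 - V(H(-8), h((4 - 4)**2)) = -327216 - (-1)*((4 - 4)**2)**3*(105 + (-3 - 3*(-8))) = -327216 - (-1)*(0**2)**3*(105 + (-3 + 24)) = -327216 - (-1)*0**3*(105 + 21) = -327216 - (-1)*0*126 = -327216 - 1*0 = -327216 + 0 = -327216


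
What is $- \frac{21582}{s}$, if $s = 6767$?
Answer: $- \frac{21582}{6767} \approx -3.1893$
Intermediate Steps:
$- \frac{21582}{s} = - \frac{21582}{6767}$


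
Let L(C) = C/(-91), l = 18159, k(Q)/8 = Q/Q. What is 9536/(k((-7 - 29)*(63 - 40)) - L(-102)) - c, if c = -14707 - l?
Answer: 10720946/313 ≈ 34252.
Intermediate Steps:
k(Q) = 8 (k(Q) = 8*(Q/Q) = 8*1 = 8)
L(C) = -C/91 (L(C) = C*(-1/91) = -C/91)
c = -32866 (c = -14707 - 1*18159 = -14707 - 18159 = -32866)
9536/(k((-7 - 29)*(63 - 40)) - L(-102)) - c = 9536/(8 - (-1)*(-102)/91) - 1*(-32866) = 9536/(8 - 1*102/91) + 32866 = 9536/(8 - 102/91) + 32866 = 9536/(626/91) + 32866 = 9536*(91/626) + 32866 = 433888/313 + 32866 = 10720946/313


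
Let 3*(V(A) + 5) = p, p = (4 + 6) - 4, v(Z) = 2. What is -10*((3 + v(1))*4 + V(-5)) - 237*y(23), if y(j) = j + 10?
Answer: -7991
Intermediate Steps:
p = 6 (p = 10 - 4 = 6)
V(A) = -3 (V(A) = -5 + (⅓)*6 = -5 + 2 = -3)
y(j) = 10 + j
-10*((3 + v(1))*4 + V(-5)) - 237*y(23) = -10*((3 + 2)*4 - 3) - 237*(10 + 23) = -10*(5*4 - 3) - 237*33 = -10*(20 - 3) - 7821 = -10*17 - 7821 = -170 - 7821 = -7991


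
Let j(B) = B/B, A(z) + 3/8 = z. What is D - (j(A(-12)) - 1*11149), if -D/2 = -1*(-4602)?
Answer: 1944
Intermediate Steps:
A(z) = -3/8 + z
j(B) = 1
D = -9204 (D = -(-2)*(-4602) = -2*4602 = -9204)
D - (j(A(-12)) - 1*11149) = -9204 - (1 - 1*11149) = -9204 - (1 - 11149) = -9204 - 1*(-11148) = -9204 + 11148 = 1944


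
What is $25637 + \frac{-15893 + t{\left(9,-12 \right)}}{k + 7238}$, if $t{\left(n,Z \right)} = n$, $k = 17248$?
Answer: $\frac{28533259}{1113} \approx 25636.0$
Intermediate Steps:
$25637 + \frac{-15893 + t{\left(9,-12 \right)}}{k + 7238} = 25637 + \frac{-15893 + 9}{17248 + 7238} = 25637 - \frac{15884}{24486} = 25637 - \frac{722}{1113} = \frac{28533259}{1113}$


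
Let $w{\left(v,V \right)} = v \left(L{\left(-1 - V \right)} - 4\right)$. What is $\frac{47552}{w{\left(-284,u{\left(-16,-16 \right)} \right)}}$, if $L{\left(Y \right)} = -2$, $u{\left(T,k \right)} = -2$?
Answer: $\frac{5944}{213} \approx 27.906$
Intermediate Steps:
$w{\left(v,V \right)} = - 6 v$ ($w{\left(v,V \right)} = v \left(-2 - 4\right) = v \left(-6\right) = - 6 v$)
$\frac{47552}{w{\left(-284,u{\left(-16,-16 \right)} \right)}} = \frac{47552}{\left(-6\right) \left(-284\right)} = \frac{47552}{1704} = 47552 \cdot \frac{1}{1704} = \frac{5944}{213}$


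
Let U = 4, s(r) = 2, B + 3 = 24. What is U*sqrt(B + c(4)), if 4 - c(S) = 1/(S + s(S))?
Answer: 2*sqrt(894)/3 ≈ 19.933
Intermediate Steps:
B = 21 (B = -3 + 24 = 21)
c(S) = 4 - 1/(2 + S) (c(S) = 4 - 1/(S + 2) = 4 - 1/(2 + S))
U*sqrt(B + c(4)) = 4*sqrt(21 + (7 + 4*4)/(2 + 4)) = 4*sqrt(21 + (7 + 16)/6) = 4*sqrt(21 + (1/6)*23) = 4*sqrt(21 + 23/6) = 4*sqrt(149/6) = 4*(sqrt(894)/6) = 2*sqrt(894)/3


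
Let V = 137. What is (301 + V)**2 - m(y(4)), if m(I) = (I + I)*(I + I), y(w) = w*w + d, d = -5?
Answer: 191360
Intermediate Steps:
y(w) = -5 + w**2 (y(w) = w*w - 5 = w**2 - 5 = -5 + w**2)
m(I) = 4*I**2 (m(I) = (2*I)*(2*I) = 4*I**2)
(301 + V)**2 - m(y(4)) = (301 + 137)**2 - 4*(-5 + 4**2)**2 = 438**2 - 4*(-5 + 16)**2 = 191844 - 4*11**2 = 191844 - 4*121 = 191844 - 1*484 = 191844 - 484 = 191360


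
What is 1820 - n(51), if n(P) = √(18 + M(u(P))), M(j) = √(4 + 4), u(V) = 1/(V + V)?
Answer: 1820 - √(18 + 2*√2) ≈ 1815.4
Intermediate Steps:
u(V) = 1/(2*V)
M(j) = 2*√2 (M(j) = √8 = 2*√2)
n(P) = √(18 + 2*√2)
1820 - n(51) = 1820 - √(18 + 2*√2)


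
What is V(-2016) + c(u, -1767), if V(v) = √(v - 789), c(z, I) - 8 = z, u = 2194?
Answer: 2202 + I*√2805 ≈ 2202.0 + 52.962*I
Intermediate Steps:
c(z, I) = 8 + z
V(v) = √(-789 + v)
V(-2016) + c(u, -1767) = √(-789 - 2016) + (8 + 2194) = √(-2805) + 2202 = I*√2805 + 2202 = 2202 + I*√2805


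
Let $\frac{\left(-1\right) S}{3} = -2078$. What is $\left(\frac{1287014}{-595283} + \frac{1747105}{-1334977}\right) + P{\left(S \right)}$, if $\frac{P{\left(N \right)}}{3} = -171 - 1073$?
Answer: $- \frac{2968537927542805}{794689113491} \approx -3735.5$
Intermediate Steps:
$S = 6234$ ($S = \left(-3\right) \left(-2078\right) = 6234$)
$P{\left(N \right)} = -3732$ ($P{\left(N \right)} = 3 \left(-171 - 1073\right) = 3 \left(-1244\right) = -3732$)
$\left(\frac{1287014}{-595283} + \frac{1747105}{-1334977}\right) + P{\left(S \right)} = \left(\frac{1287014}{-595283} + \frac{1747105}{-1334977}\right) - 3732 = \left(1287014 \left(- \frac{1}{595283}\right) + 1747105 \left(- \frac{1}{1334977}\right)\right) - 3732 = \left(- \frac{1287014}{595283} - \frac{1747105}{1334977}\right) - 3732 = - \frac{2758155994393}{794689113491} - 3732 = - \frac{2968537927542805}{794689113491}$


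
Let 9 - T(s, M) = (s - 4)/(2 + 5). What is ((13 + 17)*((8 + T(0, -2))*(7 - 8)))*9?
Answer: -33210/7 ≈ -4744.3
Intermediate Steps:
T(s, M) = 67/7 - s/7 (T(s, M) = 9 - (s - 4)/(2 + 5) = 9 - (-4 + s)/7 = 9 - (-4/7 + s/7) = 9 + (4/7 - s/7) = 67/7 - s/7)
((13 + 17)*((8 + T(0, -2))*(7 - 8)))*9 = ((13 + 17)*((8 + (67/7 - ⅐*0))*(7 - 8)))*9 = (30*((8 + (67/7 + 0))*(-1)))*9 = (30*((8 + 67/7)*(-1)))*9 = (30*((123/7)*(-1)))*9 = (30*(-123/7))*9 = -3690/7*9 = -33210/7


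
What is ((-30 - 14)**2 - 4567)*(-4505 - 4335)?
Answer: 23258040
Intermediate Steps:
((-30 - 14)**2 - 4567)*(-4505 - 4335) = ((-44)**2 - 4567)*(-8840) = (1936 - 4567)*(-8840) = -2631*(-8840) = 23258040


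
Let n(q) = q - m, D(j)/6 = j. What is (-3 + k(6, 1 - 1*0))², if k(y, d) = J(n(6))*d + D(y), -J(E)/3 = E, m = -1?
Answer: 144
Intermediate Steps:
D(j) = 6*j
n(q) = 1 + q (n(q) = q - 1*(-1) = q + 1 = 1 + q)
J(E) = -3*E
k(y, d) = -21*d + 6*y (k(y, d) = (-3*(1 + 6))*d + 6*y = (-3*7)*d + 6*y = -21*d + 6*y)
(-3 + k(6, 1 - 1*0))² = (-3 + (-21*(1 - 1*0) + 6*6))² = (-3 + (-21*(1 + 0) + 36))² = (-3 + (-21*1 + 36))² = (-3 + (-21 + 36))² = (-3 + 15)² = 12² = 144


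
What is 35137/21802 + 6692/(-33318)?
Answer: 512397791/363199518 ≈ 1.4108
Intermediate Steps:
35137/21802 + 6692/(-33318) = 35137*(1/21802) + 6692*(-1/33318) = 35137/21802 - 3346/16659 = 512397791/363199518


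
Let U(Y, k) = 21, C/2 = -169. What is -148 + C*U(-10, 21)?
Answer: -7246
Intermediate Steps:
C = -338 (C = 2*(-169) = -338)
-148 + C*U(-10, 21) = -148 - 338*21 = -148 - 7098 = -7246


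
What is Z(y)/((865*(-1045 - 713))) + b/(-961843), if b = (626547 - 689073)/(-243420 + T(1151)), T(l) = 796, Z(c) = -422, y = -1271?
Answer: 1446844901663/5218720195882080 ≈ 0.00027724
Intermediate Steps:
b = 1839/7136 (b = (626547 - 689073)/(-243420 + 796) = -62526/(-242624) = -62526*(-1/242624) = 1839/7136 ≈ 0.25771)
Z(y)/((865*(-1045 - 713))) + b/(-961843) = -422*1/(865*(-1045 - 713)) + (1839/7136)/(-961843) = -422/(865*(-1758)) + (1839/7136)*(-1/961843) = -422/(-1520670) - 1839/6863711648 = -422*(-1/1520670) - 1839/6863711648 = 211/760335 - 1839/6863711648 = 1446844901663/5218720195882080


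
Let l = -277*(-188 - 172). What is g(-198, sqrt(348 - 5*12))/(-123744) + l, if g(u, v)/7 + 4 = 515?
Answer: 12339748103/123744 ≈ 99720.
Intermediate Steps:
l = 99720 (l = -277*(-360) = 99720)
g(u, v) = 3577 (g(u, v) = -28 + 7*515 = -28 + 3605 = 3577)
g(-198, sqrt(348 - 5*12))/(-123744) + l = 3577/(-123744) + 99720 = 3577*(-1/123744) + 99720 = -3577/123744 + 99720 = 12339748103/123744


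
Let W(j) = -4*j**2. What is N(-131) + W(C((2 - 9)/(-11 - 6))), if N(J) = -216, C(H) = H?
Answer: -62620/289 ≈ -216.68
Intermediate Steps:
N(-131) + W(C((2 - 9)/(-11 - 6))) = -216 - 4*(2 - 9)**2/(-11 - 6)**2 = -216 - 4*(-7/(-17))**2 = -216 - 4*(-7*(-1/17))**2 = -216 - 4*(7/17)**2 = -216 - 4*49/289 = -216 - 196/289 = -62620/289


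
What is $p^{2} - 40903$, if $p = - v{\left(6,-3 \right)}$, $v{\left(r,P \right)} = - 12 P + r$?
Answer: $-39139$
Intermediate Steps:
$v{\left(r,P \right)} = r - 12 P$
$p = -42$ ($p = - (6 - -36) = - (6 + 36) = \left(-1\right) 42 = -42$)
$p^{2} - 40903 = \left(-42\right)^{2} - 40903 = 1764 - 40903 = -39139$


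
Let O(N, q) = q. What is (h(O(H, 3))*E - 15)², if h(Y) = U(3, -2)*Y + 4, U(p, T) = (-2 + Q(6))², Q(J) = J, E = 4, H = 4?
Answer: 37249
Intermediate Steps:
U(p, T) = 16 (U(p, T) = (-2 + 6)² = 4² = 16)
h(Y) = 4 + 16*Y (h(Y) = 16*Y + 4 = 4 + 16*Y)
(h(O(H, 3))*E - 15)² = ((4 + 16*3)*4 - 15)² = ((4 + 48)*4 - 15)² = (52*4 - 15)² = (208 - 15)² = 193² = 37249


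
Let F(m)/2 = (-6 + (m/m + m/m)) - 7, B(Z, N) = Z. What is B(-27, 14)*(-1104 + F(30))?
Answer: 30402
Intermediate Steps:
F(m) = -22 (F(m) = 2*((-6 + (m/m + m/m)) - 7) = 2*((-6 + (1 + 1)) - 7) = 2*((-6 + 2) - 7) = 2*(-4 - 7) = 2*(-11) = -22)
B(-27, 14)*(-1104 + F(30)) = -27*(-1104 - 22) = -27*(-1126) = 30402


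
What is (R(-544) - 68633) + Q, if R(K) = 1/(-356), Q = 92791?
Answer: 8600247/356 ≈ 24158.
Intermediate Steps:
R(K) = -1/356
(R(-544) - 68633) + Q = (-1/356 - 68633) + 92791 = -24433349/356 + 92791 = 8600247/356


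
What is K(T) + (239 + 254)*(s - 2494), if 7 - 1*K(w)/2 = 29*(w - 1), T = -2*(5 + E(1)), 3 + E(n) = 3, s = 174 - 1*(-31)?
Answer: -1127825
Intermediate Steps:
s = 205 (s = 174 + 31 = 205)
E(n) = 0 (E(n) = -3 + 3 = 0)
T = -10 (T = -2*(5 + 0) = -2*5 = -10)
K(w) = 72 - 58*w (K(w) = 14 - 58*(w - 1) = 14 - 58*(-1 + w) = 14 - 2*(-29 + 29*w) = 14 + (58 - 58*w) = 72 - 58*w)
K(T) + (239 + 254)*(s - 2494) = (72 - 58*(-10)) + (239 + 254)*(205 - 2494) = (72 + 580) + 493*(-2289) = 652 - 1128477 = -1127825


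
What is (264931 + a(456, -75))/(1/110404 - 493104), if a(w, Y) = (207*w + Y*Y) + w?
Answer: -40342063216/54440654015 ≈ -0.74103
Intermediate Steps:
a(w, Y) = Y² + 208*w (a(w, Y) = (207*w + Y²) + w = (Y² + 207*w) + w = Y² + 208*w)
(264931 + a(456, -75))/(1/110404 - 493104) = (264931 + ((-75)² + 208*456))/(1/110404 - 493104) = (264931 + (5625 + 94848))/(1/110404 - 493104) = (264931 + 100473)/(-54440654015/110404) = 365404*(-110404/54440654015) = -40342063216/54440654015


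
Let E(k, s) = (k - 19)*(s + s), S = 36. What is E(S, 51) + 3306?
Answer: 5040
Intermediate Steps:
E(k, s) = 2*s*(-19 + k) (E(k, s) = (-19 + k)*(2*s) = 2*s*(-19 + k))
E(S, 51) + 3306 = 2*51*(-19 + 36) + 3306 = 2*51*17 + 3306 = 1734 + 3306 = 5040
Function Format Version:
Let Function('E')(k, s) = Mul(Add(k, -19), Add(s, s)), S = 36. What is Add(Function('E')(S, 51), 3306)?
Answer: 5040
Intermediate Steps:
Function('E')(k, s) = Mul(2, s, Add(-19, k)) (Function('E')(k, s) = Mul(Add(-19, k), Mul(2, s)) = Mul(2, s, Add(-19, k)))
Add(Function('E')(S, 51), 3306) = Add(Mul(2, 51, Add(-19, 36)), 3306) = Add(Mul(2, 51, 17), 3306) = Add(1734, 3306) = 5040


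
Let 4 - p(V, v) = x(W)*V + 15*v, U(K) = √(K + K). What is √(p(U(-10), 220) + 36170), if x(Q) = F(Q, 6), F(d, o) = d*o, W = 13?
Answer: √(32874 - 156*I*√5) ≈ 181.31 - 0.9619*I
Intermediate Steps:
U(K) = √2*√K (U(K) = √(2*K) = √2*√K)
x(Q) = 6*Q (x(Q) = Q*6 = 6*Q)
p(V, v) = 4 - 78*V - 15*v (p(V, v) = 4 - ((6*13)*V + 15*v) = 4 - (78*V + 15*v) = 4 - (15*v + 78*V) = 4 + (-78*V - 15*v) = 4 - 78*V - 15*v)
√(p(U(-10), 220) + 36170) = √((4 - 78*√2*√(-10) - 15*220) + 36170) = √((4 - 78*√2*I*√10 - 3300) + 36170) = √((4 - 156*I*√5 - 3300) + 36170) = √((-3296 - 156*I*√5) + 36170) = √(32874 - 156*I*√5)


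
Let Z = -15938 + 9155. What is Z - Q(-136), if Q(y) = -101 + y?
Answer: -6546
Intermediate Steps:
Z = -6783
Z - Q(-136) = -6783 - (-101 - 136) = -6783 - 1*(-237) = -6783 + 237 = -6546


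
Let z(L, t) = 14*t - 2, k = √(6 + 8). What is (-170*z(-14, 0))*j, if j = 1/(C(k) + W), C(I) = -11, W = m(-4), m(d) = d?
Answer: -68/3 ≈ -22.667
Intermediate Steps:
k = √14 ≈ 3.7417
W = -4
z(L, t) = -2 + 14*t
j = -1/15 (j = 1/(-11 - 4) = 1/(-15) = -1/15 ≈ -0.066667)
(-170*z(-14, 0))*j = -170*(-2 + 14*0)*(-1/15) = -170*(-2 + 0)*(-1/15) = -170*(-2)*(-1/15) = 340*(-1/15) = -68/3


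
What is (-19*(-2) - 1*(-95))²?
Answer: 17689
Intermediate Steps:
(-19*(-2) - 1*(-95))² = (-1*(-38) + 95)² = (38 + 95)² = 133² = 17689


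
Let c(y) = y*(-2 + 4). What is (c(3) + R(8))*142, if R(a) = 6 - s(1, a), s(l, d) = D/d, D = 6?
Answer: 3195/2 ≈ 1597.5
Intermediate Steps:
c(y) = 2*y (c(y) = y*2 = 2*y)
s(l, d) = 6/d
R(a) = 6 - 6/a
(c(3) + R(8))*142 = (2*3 + (6 - 6/8))*142 = (6 + (6 - 6*⅛))*142 = (6 + (6 - ¾))*142 = (6 + 21/4)*142 = (45/4)*142 = 3195/2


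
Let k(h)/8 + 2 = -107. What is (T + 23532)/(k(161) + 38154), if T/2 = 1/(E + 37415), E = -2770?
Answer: 407633071/645817445 ≈ 0.63119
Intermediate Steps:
T = 2/34645 (T = 2/(-2770 + 37415) = 2/34645 ≈ 5.7728e-5)
k(h) = -872 (k(h) = -16 + 8*(-107) = -16 - 856 = -872)
(T + 23532)/(k(161) + 38154) = (2/34645 + 23532)/(-872 + 38154) = (815266142/34645)/37282 = (815266142/34645)*(1/37282) = 407633071/645817445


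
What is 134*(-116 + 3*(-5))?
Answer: -17554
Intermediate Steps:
134*(-116 + 3*(-5)) = 134*(-116 - 15) = 134*(-131) = -17554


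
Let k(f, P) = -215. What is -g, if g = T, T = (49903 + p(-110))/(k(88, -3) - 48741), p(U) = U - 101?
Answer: 12423/12239 ≈ 1.0150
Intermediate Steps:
p(U) = -101 + U
T = -12423/12239 (T = (49903 + (-101 - 110))/(-215 - 48741) = (49903 - 211)/(-48956) = 49692*(-1/48956) = -12423/12239 ≈ -1.0150)
g = -12423/12239 ≈ -1.0150
-g = -1*(-12423/12239) = 12423/12239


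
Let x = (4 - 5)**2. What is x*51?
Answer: 51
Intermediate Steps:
x = 1 (x = (-1)**2 = 1)
x*51 = 1*51 = 51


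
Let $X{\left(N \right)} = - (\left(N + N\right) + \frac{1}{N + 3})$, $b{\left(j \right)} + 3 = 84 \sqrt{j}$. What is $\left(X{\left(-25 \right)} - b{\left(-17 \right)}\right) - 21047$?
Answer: $- \frac{461867}{22} - 84 i \sqrt{17} \approx -20994.0 - 346.34 i$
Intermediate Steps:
$b{\left(j \right)} = -3 + 84 \sqrt{j}$
$X{\left(N \right)} = - \frac{1}{3 + N} - 2 N$ ($X{\left(N \right)} = - (2 N + \frac{1}{3 + N}) = - (\frac{1}{3 + N} + 2 N) = - \frac{1}{3 + N} - 2 N$)
$\left(X{\left(-25 \right)} - b{\left(-17 \right)}\right) - 21047 = \left(\frac{-1 - -150 - 2 \left(-25\right)^{2}}{3 - 25} - \left(-3 + 84 \sqrt{-17}\right)\right) - 21047 = \left(\frac{-1 + 150 - 1250}{-22} - \left(-3 + 84 i \sqrt{17}\right)\right) - 21047 = \left(- \frac{-1 + 150 - 1250}{22} - \left(-3 + 84 i \sqrt{17}\right)\right) - 21047 = \left(\left(- \frac{1}{22}\right) \left(-1101\right) + \left(3 - 84 i \sqrt{17}\right)\right) - 21047 = \left(\frac{1101}{22} + \left(3 - 84 i \sqrt{17}\right)\right) - 21047 = \left(\frac{1167}{22} - 84 i \sqrt{17}\right) - 21047 = - \frac{461867}{22} - 84 i \sqrt{17}$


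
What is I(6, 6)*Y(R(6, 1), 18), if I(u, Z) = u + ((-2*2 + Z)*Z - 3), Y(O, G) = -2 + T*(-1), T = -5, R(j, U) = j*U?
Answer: 45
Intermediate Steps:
R(j, U) = U*j
Y(O, G) = 3 (Y(O, G) = -2 - 5*(-1) = -2 + 5 = 3)
I(u, Z) = -3 + u + Z*(-4 + Z) (I(u, Z) = u + ((-4 + Z)*Z - 3) = u + (Z*(-4 + Z) - 3) = u + (-3 + Z*(-4 + Z)) = -3 + u + Z*(-4 + Z))
I(6, 6)*Y(R(6, 1), 18) = (-3 + 6 + 6² - 4*6)*3 = (-3 + 6 + 36 - 24)*3 = 15*3 = 45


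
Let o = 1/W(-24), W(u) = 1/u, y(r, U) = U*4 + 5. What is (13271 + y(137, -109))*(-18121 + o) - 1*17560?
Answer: -232999360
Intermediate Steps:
y(r, U) = 5 + 4*U (y(r, U) = 4*U + 5 = 5 + 4*U)
o = -24 (o = 1/(1/(-24)) = 1/(-1/24) = -24)
(13271 + y(137, -109))*(-18121 + o) - 1*17560 = (13271 + (5 + 4*(-109)))*(-18121 - 24) - 1*17560 = (13271 + (5 - 436))*(-18145) - 17560 = (13271 - 431)*(-18145) - 17560 = 12840*(-18145) - 17560 = -232981800 - 17560 = -232999360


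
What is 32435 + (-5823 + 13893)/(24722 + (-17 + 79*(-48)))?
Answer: 226107075/6971 ≈ 32435.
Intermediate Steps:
32435 + (-5823 + 13893)/(24722 + (-17 + 79*(-48))) = 32435 + 8070/(24722 + (-17 - 3792)) = 32435 + 8070/(24722 - 3809) = 32435 + 8070/20913 = 32435 + 8070*(1/20913) = 32435 + 2690/6971 = 226107075/6971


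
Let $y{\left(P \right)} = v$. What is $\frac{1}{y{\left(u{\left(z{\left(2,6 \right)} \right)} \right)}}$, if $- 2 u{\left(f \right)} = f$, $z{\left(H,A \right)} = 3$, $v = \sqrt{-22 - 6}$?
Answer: $- \frac{i \sqrt{7}}{14} \approx - 0.18898 i$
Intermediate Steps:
$v = 2 i \sqrt{7}$ ($v = \sqrt{-28} = 2 i \sqrt{7} \approx 5.2915 i$)
$u{\left(f \right)} = - \frac{f}{2}$
$y{\left(P \right)} = 2 i \sqrt{7}$
$\frac{1}{y{\left(u{\left(z{\left(2,6 \right)} \right)} \right)}} = \frac{1}{2 i \sqrt{7}} = - \frac{i \sqrt{7}}{14}$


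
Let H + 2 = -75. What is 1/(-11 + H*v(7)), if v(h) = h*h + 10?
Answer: -1/4554 ≈ -0.00021959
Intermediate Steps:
H = -77 (H = -2 - 75 = -77)
v(h) = 10 + h² (v(h) = h² + 10 = 10 + h²)
1/(-11 + H*v(7)) = 1/(-11 - 77*(10 + 7²)) = 1/(-11 - 77*(10 + 49)) = 1/(-11 - 77*59) = 1/(-11 - 4543) = 1/(-4554) = -1/4554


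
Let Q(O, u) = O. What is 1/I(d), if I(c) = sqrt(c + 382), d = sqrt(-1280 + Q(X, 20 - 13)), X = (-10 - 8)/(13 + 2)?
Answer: sqrt(5)/sqrt(1910 + I*sqrt(32030)) ≈ 0.050997 - 0.002384*I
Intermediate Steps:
X = -6/5 (X = -18/15 = -18*1/15 = -6/5 ≈ -1.2000)
d = I*sqrt(32030)/5 (d = sqrt(-1280 - 6/5) = sqrt(-6406/5) = I*sqrt(32030)/5 ≈ 35.794*I)
I(c) = sqrt(382 + c)
1/I(d) = 1/(sqrt(382 + I*sqrt(32030)/5)) = 1/sqrt(382 + I*sqrt(32030)/5)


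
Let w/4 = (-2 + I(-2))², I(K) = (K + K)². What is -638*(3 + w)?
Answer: -502106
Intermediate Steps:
I(K) = 4*K² (I(K) = (2*K)² = 4*K²)
w = 784 (w = 4*(-2 + 4*(-2)²)² = 4*(-2 + 4*4)² = 4*(-2 + 16)² = 4*14² = 4*196 = 784)
-638*(3 + w) = -638*(3 + 784) = -638*787 = -502106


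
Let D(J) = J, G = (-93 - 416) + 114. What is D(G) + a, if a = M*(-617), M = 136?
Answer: -84307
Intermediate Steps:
G = -395 (G = -509 + 114 = -395)
a = -83912 (a = 136*(-617) = -83912)
D(G) + a = -395 - 83912 = -84307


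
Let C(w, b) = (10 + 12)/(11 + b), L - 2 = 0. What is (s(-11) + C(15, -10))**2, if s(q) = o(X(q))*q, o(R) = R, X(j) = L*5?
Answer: 7744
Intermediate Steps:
L = 2 (L = 2 + 0 = 2)
C(w, b) = 22/(11 + b)
X(j) = 10 (X(j) = 2*5 = 10)
s(q) = 10*q
(s(-11) + C(15, -10))**2 = (10*(-11) + 22/(11 - 10))**2 = (-110 + 22/1)**2 = (-110 + 22*1)**2 = (-110 + 22)**2 = (-88)**2 = 7744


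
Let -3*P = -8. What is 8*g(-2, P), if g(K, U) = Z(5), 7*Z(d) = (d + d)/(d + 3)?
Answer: 10/7 ≈ 1.4286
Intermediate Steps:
P = 8/3 (P = -1/3*(-8) = 8/3 ≈ 2.6667)
Z(d) = 2*d/(7*(3 + d)) (Z(d) = ((d + d)/(d + 3))/7 = ((2*d)/(3 + d))/7 = (2*d/(3 + d))/7 = 2*d/(7*(3 + d)))
g(K, U) = 5/28 (g(K, U) = (2/7)*5/(3 + 5) = (2/7)*5/8 = (2/7)*5*(1/8) = 5/28)
8*g(-2, P) = 8*(5/28) = 10/7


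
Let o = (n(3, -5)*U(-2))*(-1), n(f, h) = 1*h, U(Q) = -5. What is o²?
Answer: 625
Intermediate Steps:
n(f, h) = h
o = -25 (o = -5*(-5)*(-1) = 25*(-1) = -25)
o² = (-25)² = 625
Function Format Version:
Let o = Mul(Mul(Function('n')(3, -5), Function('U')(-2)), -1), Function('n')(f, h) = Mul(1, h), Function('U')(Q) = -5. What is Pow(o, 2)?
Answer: 625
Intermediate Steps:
Function('n')(f, h) = h
o = -25 (o = Mul(Mul(-5, -5), -1) = Mul(25, -1) = -25)
Pow(o, 2) = Pow(-25, 2) = 625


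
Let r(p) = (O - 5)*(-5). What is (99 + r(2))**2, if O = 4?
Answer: 10816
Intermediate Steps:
r(p) = 5 (r(p) = (4 - 5)*(-5) = -1*(-5) = 5)
(99 + r(2))**2 = (99 + 5)**2 = 104**2 = 10816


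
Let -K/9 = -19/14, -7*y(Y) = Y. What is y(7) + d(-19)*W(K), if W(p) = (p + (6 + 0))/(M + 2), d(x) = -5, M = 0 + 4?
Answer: -453/28 ≈ -16.179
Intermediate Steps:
M = 4
y(Y) = -Y/7
K = 171/14 (K = -(-171)/14 = -9*(-19/14) = 171/14 ≈ 12.214)
W(p) = 1 + p/6 (W(p) = (p + (6 + 0))/(4 + 2) = (p + 6)/6 = (6 + p)*(⅙) = 1 + p/6)
y(7) + d(-19)*W(K) = -⅐*7 - 5*(1 + (⅙)*(171/14)) = -1 - 5*(1 + 57/28) = -1 - 5*85/28 = -1 - 425/28 = -453/28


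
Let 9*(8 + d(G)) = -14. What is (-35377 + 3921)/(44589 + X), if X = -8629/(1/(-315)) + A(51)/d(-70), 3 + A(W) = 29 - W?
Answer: -2705216/237594489 ≈ -0.011386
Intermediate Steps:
A(W) = 26 - W (A(W) = -3 + (29 - W) = 26 - W)
d(G) = -86/9 (d(G) = -8 + (⅑)*(-14) = -8 - 14/9 = -86/9)
X = 233759835/86 (X = -8629/(1/(-315)) + (26 - 1*51)/(-86/9) = -8629/(-1/315) + (26 - 51)*(-9/86) = -8629*(-315) - 25*(-9/86) = 2718135 + 225/86 = 233759835/86 ≈ 2.7181e+6)
(-35377 + 3921)/(44589 + X) = (-35377 + 3921)/(44589 + 233759835/86) = -31456/237594489/86 = -31456*86/237594489 = -2705216/237594489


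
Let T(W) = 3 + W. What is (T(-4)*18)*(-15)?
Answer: 270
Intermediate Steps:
(T(-4)*18)*(-15) = ((3 - 4)*18)*(-15) = -1*18*(-15) = -18*(-15) = 270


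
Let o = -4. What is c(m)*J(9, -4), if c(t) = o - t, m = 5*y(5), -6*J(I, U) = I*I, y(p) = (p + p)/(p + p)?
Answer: 243/2 ≈ 121.50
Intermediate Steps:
y(p) = 1 (y(p) = (2*p)/((2*p)) = (2*p)*(1/(2*p)) = 1)
J(I, U) = -I**2/6 (J(I, U) = -I*I/6 = -I**2/6)
m = 5 (m = 5*1 = 5)
c(t) = -4 - t
c(m)*J(9, -4) = (-4 - 1*5)*(-1/6*9**2) = (-4 - 5)*(-1/6*81) = -9*(-27/2) = 243/2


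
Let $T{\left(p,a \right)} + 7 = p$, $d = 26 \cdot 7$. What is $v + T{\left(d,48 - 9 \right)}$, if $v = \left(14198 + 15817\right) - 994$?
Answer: $29196$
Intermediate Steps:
$d = 182$
$T{\left(p,a \right)} = -7 + p$
$v = 29021$ ($v = 30015 - 994 = 29021$)
$v + T{\left(d,48 - 9 \right)} = 29021 + \left(-7 + 182\right) = 29021 + 175 = 29196$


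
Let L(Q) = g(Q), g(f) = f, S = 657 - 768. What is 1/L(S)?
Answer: -1/111 ≈ -0.0090090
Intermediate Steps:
S = -111
L(Q) = Q
1/L(S) = 1/(-111) = -1/111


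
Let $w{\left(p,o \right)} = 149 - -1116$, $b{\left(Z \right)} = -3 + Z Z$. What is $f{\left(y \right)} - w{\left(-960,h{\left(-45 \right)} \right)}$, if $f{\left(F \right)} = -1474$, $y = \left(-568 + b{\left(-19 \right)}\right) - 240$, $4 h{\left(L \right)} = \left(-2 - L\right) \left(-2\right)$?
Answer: $-2739$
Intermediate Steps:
$h{\left(L \right)} = 1 + \frac{L}{2}$ ($h{\left(L \right)} = \frac{\left(-2 - L\right) \left(-2\right)}{4} = \frac{4 + 2 L}{4} = 1 + \frac{L}{2}$)
$b{\left(Z \right)} = -3 + Z^{2}$
$y = -450$ ($y = \left(-568 - \left(3 - \left(-19\right)^{2}\right)\right) - 240 = \left(-568 + \left(-3 + 361\right)\right) - 240 = \left(-568 + 358\right) - 240 = -210 - 240 = -450$)
$w{\left(p,o \right)} = 1265$ ($w{\left(p,o \right)} = 149 + 1116 = 1265$)
$f{\left(y \right)} - w{\left(-960,h{\left(-45 \right)} \right)} = -1474 - 1265 = -2739$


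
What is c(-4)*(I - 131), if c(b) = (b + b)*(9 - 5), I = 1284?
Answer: -36896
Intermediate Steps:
c(b) = 8*b (c(b) = (2*b)*4 = 8*b)
c(-4)*(I - 131) = (8*(-4))*(1284 - 131) = -32*1153 = -36896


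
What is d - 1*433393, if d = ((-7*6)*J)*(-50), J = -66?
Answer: -571993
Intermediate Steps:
d = -138600 (d = (-7*6*(-66))*(-50) = -42*(-66)*(-50) = 2772*(-50) = -138600)
d - 1*433393 = -138600 - 1*433393 = -138600 - 433393 = -571993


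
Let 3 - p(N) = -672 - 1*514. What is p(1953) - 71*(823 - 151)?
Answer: -46523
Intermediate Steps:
p(N) = 1189 (p(N) = 3 - (-672 - 1*514) = 3 - (-672 - 514) = 3 - 1*(-1186) = 3 + 1186 = 1189)
p(1953) - 71*(823 - 151) = 1189 - 71*(823 - 151) = 1189 - 71*672 = 1189 - 47712 = -46523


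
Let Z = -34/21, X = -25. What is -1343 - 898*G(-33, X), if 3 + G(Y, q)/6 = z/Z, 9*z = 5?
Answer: 283387/17 ≈ 16670.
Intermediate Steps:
Z = -34/21 (Z = -34*1/21 = -34/21 ≈ -1.6190)
z = 5/9 (z = (1/9)*5 = 5/9 ≈ 0.55556)
G(Y, q) = -341/17 (G(Y, q) = -18 + 6*(5/(9*(-34/21))) = -18 + 6*((5/9)*(-21/34)) = -18 + 6*(-35/102) = -18 - 35/17 = -341/17)
-1343 - 898*G(-33, X) = -1343 - 898*(-341/17) = -1343 + 306218/17 = 283387/17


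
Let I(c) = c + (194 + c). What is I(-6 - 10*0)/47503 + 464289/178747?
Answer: 22087652321/8491018741 ≈ 2.6013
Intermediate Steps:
I(c) = 194 + 2*c
I(-6 - 10*0)/47503 + 464289/178747 = (194 + 2*(-6 - 10*0))/47503 + 464289/178747 = (194 + 2*(-6 + 0))*(1/47503) + 464289*(1/178747) = (194 + 2*(-6))*(1/47503) + 464289/178747 = (194 - 12)*(1/47503) + 464289/178747 = 182*(1/47503) + 464289/178747 = 182/47503 + 464289/178747 = 22087652321/8491018741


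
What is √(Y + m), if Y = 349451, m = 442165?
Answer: 8*√12369 ≈ 889.73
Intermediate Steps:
√(Y + m) = √(349451 + 442165) = √791616 = 8*√12369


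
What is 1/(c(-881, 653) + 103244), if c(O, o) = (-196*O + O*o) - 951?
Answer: -1/300324 ≈ -3.3297e-6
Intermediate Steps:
c(O, o) = -951 - 196*O + O*o
1/(c(-881, 653) + 103244) = 1/((-951 - 196*(-881) - 881*653) + 103244) = 1/((-951 + 172676 - 575293) + 103244) = 1/(-403568 + 103244) = 1/(-300324) = -1/300324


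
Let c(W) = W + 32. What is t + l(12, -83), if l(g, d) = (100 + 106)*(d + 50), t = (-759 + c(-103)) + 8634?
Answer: 1006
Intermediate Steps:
c(W) = 32 + W
t = 7804 (t = (-759 + (32 - 103)) + 8634 = (-759 - 71) + 8634 = -830 + 8634 = 7804)
l(g, d) = 10300 + 206*d (l(g, d) = 206*(50 + d) = 10300 + 206*d)
t + l(12, -83) = 7804 + (10300 + 206*(-83)) = 7804 + (10300 - 17098) = 7804 - 6798 = 1006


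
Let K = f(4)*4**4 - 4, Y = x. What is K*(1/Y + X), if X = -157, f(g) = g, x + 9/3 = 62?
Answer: -9447240/59 ≈ -1.6012e+5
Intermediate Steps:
x = 59 (x = -3 + 62 = 59)
Y = 59
K = 1020 (K = 4*4**4 - 4 = 4*256 - 4 = 1024 - 4 = 1020)
K*(1/Y + X) = 1020*(1/59 - 157) = 1020*(-9262/59) = -9447240/59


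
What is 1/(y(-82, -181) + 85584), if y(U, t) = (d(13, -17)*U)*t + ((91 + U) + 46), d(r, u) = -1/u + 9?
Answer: 17/3741531 ≈ 4.5436e-6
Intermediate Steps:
d(r, u) = 9 - 1/u
y(U, t) = 137 + U + 154*U*t/17 (y(U, t) = ((9 - 1/(-17))*U)*t + ((91 + U) + 46) = ((9 - 1*(-1/17))*U)*t + (137 + U) = ((9 + 1/17)*U)*t + (137 + U) = (154*U/17)*t + (137 + U) = 154*U*t/17 + (137 + U) = 137 + U + 154*U*t/17)
1/(y(-82, -181) + 85584) = 1/((137 - 82 + (154/17)*(-82)*(-181)) + 85584) = 1/((137 - 82 + 2285668/17) + 85584) = 1/(2286603/17 + 85584) = 1/(3741531/17) = 17/3741531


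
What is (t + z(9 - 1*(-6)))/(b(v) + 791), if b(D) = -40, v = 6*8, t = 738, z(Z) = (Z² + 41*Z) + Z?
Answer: 1593/751 ≈ 2.1212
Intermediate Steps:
z(Z) = Z² + 42*Z
v = 48
(t + z(9 - 1*(-6)))/(b(v) + 791) = (738 + (9 - 1*(-6))*(42 + (9 - 1*(-6))))/(-40 + 791) = (738 + (9 + 6)*(42 + (9 + 6)))/751 = (738 + 15*(42 + 15))*(1/751) = (738 + 15*57)*(1/751) = (738 + 855)*(1/751) = 1593*(1/751) = 1593/751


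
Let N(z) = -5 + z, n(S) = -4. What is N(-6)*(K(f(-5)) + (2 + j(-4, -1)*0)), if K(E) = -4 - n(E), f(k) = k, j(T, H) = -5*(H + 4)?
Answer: -22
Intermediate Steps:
j(T, H) = -20 - 5*H (j(T, H) = -5*(4 + H) = -20 - 5*H)
K(E) = 0 (K(E) = -4 - 1*(-4) = -4 + 4 = 0)
N(-6)*(K(f(-5)) + (2 + j(-4, -1)*0)) = (-5 - 6)*(0 + (2 + (-20 - 5*(-1))*0)) = -11*(0 + (2 + (-20 + 5)*0)) = -11*(0 + (2 - 15*0)) = -11*(0 + (2 + 0)) = -11*(0 + 2) = -11*2 = -22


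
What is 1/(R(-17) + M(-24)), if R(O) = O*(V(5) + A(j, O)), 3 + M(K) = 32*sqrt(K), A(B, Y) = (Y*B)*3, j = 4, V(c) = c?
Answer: 845/2862244 - 4*I*sqrt(6)/715561 ≈ 0.00029522 - 1.3693e-5*I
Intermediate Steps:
A(B, Y) = 3*B*Y (A(B, Y) = (B*Y)*3 = 3*B*Y)
M(K) = -3 + 32*sqrt(K)
R(O) = O*(5 + 12*O) (R(O) = O*(5 + 3*4*O) = O*(5 + 12*O))
1/(R(-17) + M(-24)) = 1/(-17*(5 + 12*(-17)) + (-3 + 32*sqrt(-24))) = 1/(-17*(5 - 204) + (-3 + 32*(2*I*sqrt(6)))) = 1/(-17*(-199) + (-3 + 64*I*sqrt(6))) = 1/(3383 + (-3 + 64*I*sqrt(6))) = 1/(3380 + 64*I*sqrt(6))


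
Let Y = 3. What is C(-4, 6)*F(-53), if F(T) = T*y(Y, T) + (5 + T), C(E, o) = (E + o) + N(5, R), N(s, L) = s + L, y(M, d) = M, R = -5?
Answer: -414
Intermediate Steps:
N(s, L) = L + s
C(E, o) = E + o (C(E, o) = (E + o) + (-5 + 5) = (E + o) + 0 = E + o)
F(T) = 5 + 4*T (F(T) = T*3 + (5 + T) = 3*T + (5 + T) = 5 + 4*T)
C(-4, 6)*F(-53) = (-4 + 6)*(5 + 4*(-53)) = 2*(5 - 212) = 2*(-207) = -414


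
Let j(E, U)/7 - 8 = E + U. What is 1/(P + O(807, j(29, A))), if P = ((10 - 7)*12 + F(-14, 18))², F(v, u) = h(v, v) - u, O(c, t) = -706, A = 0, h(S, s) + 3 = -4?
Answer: -1/585 ≈ -0.0017094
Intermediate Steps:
h(S, s) = -7 (h(S, s) = -3 - 4 = -7)
j(E, U) = 56 + 7*E + 7*U (j(E, U) = 56 + 7*(E + U) = 56 + (7*E + 7*U) = 56 + 7*E + 7*U)
F(v, u) = -7 - u
P = 121 (P = ((10 - 7)*12 + (-7 - 1*18))² = (3*12 + (-7 - 18))² = (36 - 25)² = 11² = 121)
1/(P + O(807, j(29, A))) = 1/(121 - 706) = 1/(-585) = -1/585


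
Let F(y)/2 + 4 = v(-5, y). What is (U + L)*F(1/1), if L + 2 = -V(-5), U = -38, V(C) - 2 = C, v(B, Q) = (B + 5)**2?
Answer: 296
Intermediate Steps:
v(B, Q) = (5 + B)**2
V(C) = 2 + C
F(y) = -8 (F(y) = -8 + 2*(5 - 5)**2 = -8 + 2*0**2 = -8 + 2*0 = -8 + 0 = -8)
L = 1 (L = -2 - (2 - 5) = -2 - 1*(-3) = -2 + 3 = 1)
(U + L)*F(1/1) = (-38 + 1)*(-8) = -37*(-8) = 296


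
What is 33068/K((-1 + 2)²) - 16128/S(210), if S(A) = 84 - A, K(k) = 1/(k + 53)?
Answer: 1785800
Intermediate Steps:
K(k) = 1/(53 + k)
33068/K((-1 + 2)²) - 16128/S(210) = 33068/(1/(53 + (-1 + 2)²)) - 16128/(84 - 1*210) = 33068/(1/(53 + 1²)) - 16128/(84 - 210) = 33068/(1/(53 + 1)) - 16128/(-126) = 33068/(1/54) - 16128*(-1/126) = 33068/(1/54) + 128 = 33068*54 + 128 = 1785672 + 128 = 1785800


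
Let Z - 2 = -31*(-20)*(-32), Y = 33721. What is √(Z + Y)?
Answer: √13883 ≈ 117.83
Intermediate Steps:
Z = -19838 (Z = 2 - 31*(-20)*(-32) = 2 + 620*(-32) = 2 - 19840 = -19838)
√(Z + Y) = √(-19838 + 33721) = √13883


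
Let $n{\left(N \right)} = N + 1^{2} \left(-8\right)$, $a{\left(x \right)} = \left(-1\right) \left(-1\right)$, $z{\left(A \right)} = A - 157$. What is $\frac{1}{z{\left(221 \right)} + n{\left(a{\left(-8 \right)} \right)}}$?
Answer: $\frac{1}{57} \approx 0.017544$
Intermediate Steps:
$z{\left(A \right)} = -157 + A$
$a{\left(x \right)} = 1$
$n{\left(N \right)} = -8 + N$ ($n{\left(N \right)} = N + 1 \left(-8\right) = N - 8 = -8 + N$)
$\frac{1}{z{\left(221 \right)} + n{\left(a{\left(-8 \right)} \right)}} = \frac{1}{\left(-157 + 221\right) + \left(-8 + 1\right)} = \frac{1}{64 - 7} = \frac{1}{57}$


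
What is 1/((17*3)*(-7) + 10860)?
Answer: 1/10503 ≈ 9.5211e-5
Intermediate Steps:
1/((17*3)*(-7) + 10860) = 1/(51*(-7) + 10860) = 1/(-357 + 10860) = 1/10503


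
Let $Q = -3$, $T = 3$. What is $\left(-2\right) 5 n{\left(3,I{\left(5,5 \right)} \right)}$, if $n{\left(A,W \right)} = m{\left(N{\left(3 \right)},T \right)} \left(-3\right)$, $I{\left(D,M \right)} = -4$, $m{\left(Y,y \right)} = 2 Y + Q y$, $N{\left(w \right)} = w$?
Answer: $-90$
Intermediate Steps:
$m{\left(Y,y \right)} = - 3 y + 2 Y$ ($m{\left(Y,y \right)} = 2 Y - 3 y = - 3 y + 2 Y$)
$n{\left(A,W \right)} = 9$ ($n{\left(A,W \right)} = \left(\left(-3\right) 3 + 2 \cdot 3\right) \left(-3\right) = \left(-9 + 6\right) \left(-3\right) = \left(-3\right) \left(-3\right) = 9$)
$\left(-2\right) 5 n{\left(3,I{\left(5,5 \right)} \right)} = \left(-2\right) 5 \cdot 9 = \left(-10\right) 9 = -90$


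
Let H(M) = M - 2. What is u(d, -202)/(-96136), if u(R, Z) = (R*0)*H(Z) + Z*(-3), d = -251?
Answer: -303/48068 ≈ -0.0063036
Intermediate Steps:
H(M) = -2 + M
u(R, Z) = -3*Z (u(R, Z) = (R*0)*(-2 + Z) + Z*(-3) = 0*(-2 + Z) - 3*Z = 0 - 3*Z = -3*Z)
u(d, -202)/(-96136) = -3*(-202)/(-96136) = 606*(-1/96136) = -303/48068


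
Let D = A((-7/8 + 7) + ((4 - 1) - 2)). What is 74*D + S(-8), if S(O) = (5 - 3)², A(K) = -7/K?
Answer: -3916/57 ≈ -68.702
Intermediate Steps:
S(O) = 4 (S(O) = 2² = 4)
D = -56/57 (D = -7/((-7/8 + 7) + ((4 - 1) - 2)) = -7/((-7*⅛ + 7) + (3 - 2)) = -7/((-7/8 + 7) + 1) = -7/(49/8 + 1) = -7/57/8 = -7*8/57 = -56/57 ≈ -0.98246)
74*D + S(-8) = 74*(-56/57) + 4 = -4144/57 + 4 = -3916/57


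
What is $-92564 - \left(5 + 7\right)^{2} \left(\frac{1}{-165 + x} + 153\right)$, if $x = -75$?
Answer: $- \frac{572977}{5} \approx -1.146 \cdot 10^{5}$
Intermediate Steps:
$-92564 - \left(5 + 7\right)^{2} \left(\frac{1}{-165 + x} + 153\right) = -92564 - \left(5 + 7\right)^{2} \left(\frac{1}{-165 - 75} + 153\right) = -92564 - 12^{2} \left(\frac{1}{-240} + 153\right) = -92564 - 144 \left(- \frac{1}{240} + 153\right) = -92564 - 144 \cdot \frac{36719}{240} = -92564 - \frac{110157}{5} = - \frac{572977}{5}$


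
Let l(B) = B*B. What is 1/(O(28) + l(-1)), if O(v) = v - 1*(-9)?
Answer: 1/38 ≈ 0.026316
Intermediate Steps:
O(v) = 9 + v (O(v) = v + 9 = 9 + v)
l(B) = B**2
1/(O(28) + l(-1)) = 1/((9 + 28) + (-1)**2) = 1/(37 + 1) = 1/38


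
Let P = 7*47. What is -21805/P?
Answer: -3115/47 ≈ -66.277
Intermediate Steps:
P = 329
-21805/P = -21805/329 = -21805*1/329 = -3115/47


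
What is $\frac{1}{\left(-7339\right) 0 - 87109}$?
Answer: $- \frac{1}{87109} \approx -1.148 \cdot 10^{-5}$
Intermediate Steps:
$\frac{1}{\left(-7339\right) 0 - 87109} = \frac{1}{0 - 87109} = \frac{1}{-87109} = - \frac{1}{87109}$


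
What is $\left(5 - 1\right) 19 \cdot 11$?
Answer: $836$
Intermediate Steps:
$\left(5 - 1\right) 19 \cdot 11 = 4 \cdot 19 \cdot 11 = 76 \cdot 11 = 836$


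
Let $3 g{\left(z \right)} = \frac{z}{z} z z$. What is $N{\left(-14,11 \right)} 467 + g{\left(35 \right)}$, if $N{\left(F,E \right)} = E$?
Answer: $\frac{16636}{3} \approx 5545.3$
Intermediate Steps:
$g{\left(z \right)} = \frac{z^{2}}{3}$ ($g{\left(z \right)} = \frac{\frac{z}{z} z z}{3} = \frac{1 z^{2}}{3} = \frac{z^{2}}{3}$)
$N{\left(-14,11 \right)} 467 + g{\left(35 \right)} = 11 \cdot 467 + \frac{35^{2}}{3} = 5137 + \frac{1}{3} \cdot 1225 = 5137 + \frac{1225}{3} = \frac{16636}{3}$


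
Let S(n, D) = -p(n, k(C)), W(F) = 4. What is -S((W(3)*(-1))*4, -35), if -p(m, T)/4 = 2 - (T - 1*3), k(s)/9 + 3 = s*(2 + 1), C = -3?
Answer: -452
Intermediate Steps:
k(s) = -27 + 27*s (k(s) = -27 + 9*(s*(2 + 1)) = -27 + 9*(s*3) = -27 + 9*(3*s) = -27 + 27*s)
p(m, T) = -20 + 4*T (p(m, T) = -4*(2 - (T - 1*3)) = -4*(2 - (T - 3)) = -4*(2 - (-3 + T)) = -4*(2 + (3 - T)) = -4*(5 - T) = -20 + 4*T)
S(n, D) = 452 (S(n, D) = -(-20 + 4*(-27 + 27*(-3))) = -(-20 + 4*(-27 - 81)) = -(-20 + 4*(-108)) = -(-20 - 432) = -1*(-452) = 452)
-S((W(3)*(-1))*4, -35) = -1*452 = -452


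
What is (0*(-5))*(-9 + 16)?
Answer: 0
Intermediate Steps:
(0*(-5))*(-9 + 16) = 0*7 = 0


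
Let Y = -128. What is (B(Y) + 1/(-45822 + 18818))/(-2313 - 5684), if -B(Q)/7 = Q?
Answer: -24195583/215950988 ≈ -0.11204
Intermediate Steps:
B(Q) = -7*Q
(B(Y) + 1/(-45822 + 18818))/(-2313 - 5684) = (-7*(-128) + 1/(-45822 + 18818))/(-2313 - 5684) = (896 + 1/(-27004))/(-7997) = (896 - 1/27004)*(-1/7997) = (24195583/27004)*(-1/7997) = -24195583/215950988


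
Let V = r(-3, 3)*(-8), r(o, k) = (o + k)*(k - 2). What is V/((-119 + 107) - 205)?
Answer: 0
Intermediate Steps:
r(o, k) = (-2 + k)*(k + o) (r(o, k) = (k + o)*(-2 + k) = (-2 + k)*(k + o))
V = 0 (V = (3**2 - 2*3 - 2*(-3) + 3*(-3))*(-8) = (9 - 6 + 6 - 9)*(-8) = 0*(-8) = 0)
V/((-119 + 107) - 205) = 0/((-119 + 107) - 205) = 0/(-12 - 205) = 0/(-217) = -1/217*0 = 0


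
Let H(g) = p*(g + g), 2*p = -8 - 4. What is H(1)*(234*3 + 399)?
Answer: -13212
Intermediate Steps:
p = -6 (p = (-8 - 4)/2 = (1/2)*(-12) = -6)
H(g) = -12*g (H(g) = -6*(g + g) = -12*g)
H(1)*(234*3 + 399) = (-12*1)*(234*3 + 399) = -12*(702 + 399) = -12*1101 = -13212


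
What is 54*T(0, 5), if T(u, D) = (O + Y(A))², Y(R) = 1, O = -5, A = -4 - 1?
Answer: 864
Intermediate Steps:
A = -5
T(u, D) = 16 (T(u, D) = (-5 + 1)² = (-4)² = 16)
54*T(0, 5) = 54*16 = 864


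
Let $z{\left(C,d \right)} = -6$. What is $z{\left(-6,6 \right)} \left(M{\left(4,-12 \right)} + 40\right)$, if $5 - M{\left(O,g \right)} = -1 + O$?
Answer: $-252$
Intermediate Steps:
$M{\left(O,g \right)} = 6 - O$ ($M{\left(O,g \right)} = 5 - \left(-1 + O\right) = 6 - O$)
$z{\left(-6,6 \right)} \left(M{\left(4,-12 \right)} + 40\right) = - 6 \left(\left(6 - 4\right) + 40\right) = - 6 \left(2 + 40\right) = \left(-6\right) 42 = -252$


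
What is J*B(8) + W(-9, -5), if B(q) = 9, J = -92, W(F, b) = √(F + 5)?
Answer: -828 + 2*I ≈ -828.0 + 2.0*I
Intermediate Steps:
W(F, b) = √(5 + F)
J*B(8) + W(-9, -5) = -92*9 + √(5 - 9) = -828 + √(-4) = -828 + 2*I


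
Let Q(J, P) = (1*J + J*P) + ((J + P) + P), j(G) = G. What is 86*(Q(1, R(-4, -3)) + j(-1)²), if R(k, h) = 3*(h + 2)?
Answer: -516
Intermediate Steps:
R(k, h) = 6 + 3*h (R(k, h) = 3*(2 + h) = 6 + 3*h)
Q(J, P) = 2*J + 2*P + J*P (Q(J, P) = (J + J*P) + (J + 2*P) = 2*J + 2*P + J*P)
86*(Q(1, R(-4, -3)) + j(-1)²) = 86*((2*1 + 2*(6 + 3*(-3)) + 1*(6 + 3*(-3))) + (-1)²) = 86*((2 + 2*(6 - 9) + 1*(6 - 9)) + 1) = 86*((2 + 2*(-3) + 1*(-3)) + 1) = 86*((2 - 6 - 3) + 1) = 86*(-7 + 1) = 86*(-6) = -516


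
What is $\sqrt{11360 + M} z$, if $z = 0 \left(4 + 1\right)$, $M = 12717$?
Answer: $0$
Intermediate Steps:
$z = 0$ ($z = 0 \cdot 5 = 0$)
$\sqrt{11360 + M} z = \sqrt{11360 + 12717} \cdot 0 = \sqrt{24077} \cdot 0 = 0$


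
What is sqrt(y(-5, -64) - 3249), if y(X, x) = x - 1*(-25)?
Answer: 2*I*sqrt(822) ≈ 57.341*I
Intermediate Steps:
y(X, x) = 25 + x (y(X, x) = x + 25 = 25 + x)
sqrt(y(-5, -64) - 3249) = sqrt((25 - 64) - 3249) = sqrt(-39 - 3249) = sqrt(-3288) = 2*I*sqrt(822)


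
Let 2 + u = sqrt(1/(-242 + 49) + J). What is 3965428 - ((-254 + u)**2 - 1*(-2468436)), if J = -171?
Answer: 276304012/193 + 1024*I*sqrt(1592443)/193 ≈ 1.4316e+6 + 6695.4*I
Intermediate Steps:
u = -2 + 2*I*sqrt(1592443)/193 (u = -2 + sqrt(1/(-242 + 49) - 171) = -2 + sqrt(1/(-193) - 171) = -2 + sqrt(-1/193 - 171) = -2 + sqrt(-33004/193) = -2 + 2*I*sqrt(1592443)/193 ≈ -2.0 + 13.077*I)
3965428 - ((-254 + u)**2 - 1*(-2468436)) = 3965428 - ((-254 + (-2 + 2*I*sqrt(1592443)/193))**2 - 1*(-2468436)) = 3965428 - ((-256 + 2*I*sqrt(1592443)/193)**2 + 2468436) = 3965428 - (2468436 + (-256 + 2*I*sqrt(1592443)/193)**2) = 3965428 + (-2468436 - (-256 + 2*I*sqrt(1592443)/193)**2) = 1496992 - (-256 + 2*I*sqrt(1592443)/193)**2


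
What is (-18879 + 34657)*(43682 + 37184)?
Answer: 1275903748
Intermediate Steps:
(-18879 + 34657)*(43682 + 37184) = 15778*80866 = 1275903748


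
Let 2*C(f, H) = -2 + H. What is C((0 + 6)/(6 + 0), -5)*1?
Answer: -7/2 ≈ -3.5000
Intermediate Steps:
C(f, H) = -1 + H/2 (C(f, H) = (-2 + H)/2 = -1 + H/2)
C((0 + 6)/(6 + 0), -5)*1 = (-1 + (1/2)*(-5))*1 = (-1 - 5/2)*1 = -7/2*1 = -7/2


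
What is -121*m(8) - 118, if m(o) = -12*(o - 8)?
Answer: -118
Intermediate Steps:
m(o) = 96 - 12*o (m(o) = -12*(-8 + o) = 96 - 12*o)
-121*m(8) - 118 = -121*(96 - 12*8) - 118 = -121*(96 - 96) - 118 = -121*0 - 118 = 0 - 118 = -118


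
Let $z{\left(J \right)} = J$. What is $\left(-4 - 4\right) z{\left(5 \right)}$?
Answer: $-40$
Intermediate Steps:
$\left(-4 - 4\right) z{\left(5 \right)} = \left(-4 - 4\right) 5 = \left(-8\right) 5 = -40$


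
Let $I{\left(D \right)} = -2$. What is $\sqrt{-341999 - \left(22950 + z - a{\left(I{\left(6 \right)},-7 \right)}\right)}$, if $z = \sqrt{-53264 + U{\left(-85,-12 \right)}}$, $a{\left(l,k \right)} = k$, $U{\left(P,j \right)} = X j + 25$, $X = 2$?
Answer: $\sqrt{-364956 - 7 i \sqrt{1087}} \approx 0.191 - 604.12 i$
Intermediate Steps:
$U{\left(P,j \right)} = 25 + 2 j$ ($U{\left(P,j \right)} = 2 j + 25 = 25 + 2 j$)
$z = 7 i \sqrt{1087}$ ($z = \sqrt{-53264 + \left(25 + 2 \left(-12\right)\right)} = \sqrt{-53264 + \left(25 - 24\right)} = \sqrt{-53264 + 1} = \sqrt{-53263} = 7 i \sqrt{1087} \approx 230.79 i$)
$\sqrt{-341999 - \left(22950 + z - a{\left(I{\left(6 \right)},-7 \right)}\right)} = \sqrt{-341999 + \left(\left(153 \left(-150\right) - 7\right) - 7 i \sqrt{1087}\right)} = \sqrt{-341999 - \left(22957 + 7 i \sqrt{1087}\right)} = \sqrt{-364956 - 7 i \sqrt{1087}}$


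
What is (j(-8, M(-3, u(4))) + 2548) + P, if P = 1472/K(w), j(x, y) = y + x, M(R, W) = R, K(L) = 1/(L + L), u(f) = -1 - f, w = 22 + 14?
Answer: 108521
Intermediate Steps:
w = 36
K(L) = 1/(2*L)
j(x, y) = x + y
P = 105984 (P = 1472/(((1/2)/36)) = 1472/(((1/2)*(1/36))) = 1472/(1/72) = 1472*72 = 105984)
(j(-8, M(-3, u(4))) + 2548) + P = ((-8 - 3) + 2548) + 105984 = (-11 + 2548) + 105984 = 2537 + 105984 = 108521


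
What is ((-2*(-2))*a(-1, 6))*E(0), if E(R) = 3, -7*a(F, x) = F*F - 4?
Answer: 36/7 ≈ 5.1429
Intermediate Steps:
a(F, x) = 4/7 - F²/7 (a(F, x) = -(F*F - 4)/7 = -(F² - 4)/7 = -(-4 + F²)/7 = 4/7 - F²/7)
((-2*(-2))*a(-1, 6))*E(0) = ((-2*(-2))*(4/7 - ⅐*(-1)²))*3 = (4*(4/7 - ⅐*1))*3 = (4*(4/7 - ⅐))*3 = (4*(3/7))*3 = (12/7)*3 = 36/7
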